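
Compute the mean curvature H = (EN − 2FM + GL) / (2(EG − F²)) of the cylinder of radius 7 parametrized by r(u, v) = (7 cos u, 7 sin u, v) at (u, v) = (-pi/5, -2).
H = -1/14

With E = 49, F = 0, G = 1, L = -7, M = 0, N = 0, assemble
  H = (EN − 2FM + GL) / (2(EG − F²)) = -1/14.
At (u, v) = (-pi/5, -2): H = -1/14.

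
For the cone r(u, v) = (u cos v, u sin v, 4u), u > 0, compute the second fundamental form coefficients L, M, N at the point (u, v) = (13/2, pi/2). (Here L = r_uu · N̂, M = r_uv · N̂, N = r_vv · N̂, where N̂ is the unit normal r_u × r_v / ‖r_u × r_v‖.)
L = 0;  M = 0;  N = 26*sqrt(17)/17

Compute the unit normal N̂(u, v) = (-4*sqrt(17)*u*cos(v)/(17*Abs(u)), -4*sqrt(17)*u*sin(v)/(17*Abs(u)), sqrt(17)*u/(17*Abs(u))), and the second partials r_uu, r_uv, r_vv. Take dot products:
  L(u, v) = r_uu · N̂ = 0,
  M(u, v) = r_uv · N̂ = 0,
  N(u, v) = r_vv · N̂ = 4*sqrt(17)*u^2/(17*Abs(u)).
Evaluating at (u, v) = (13/2, pi/2):
  L = 0, M = 0, N = 26*sqrt(17)/17.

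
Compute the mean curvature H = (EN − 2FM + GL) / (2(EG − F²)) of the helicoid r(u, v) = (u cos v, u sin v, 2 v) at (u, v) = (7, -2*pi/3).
H = 0

With E = 1, F = 0, G = u^2 + 4, L = 0, M = -2/sqrt(u^2 + 4), N = 0, assemble
  H = (EN − 2FM + GL) / (2(EG − F²)) = 0.
At (u, v) = (7, -2*pi/3): H = 0.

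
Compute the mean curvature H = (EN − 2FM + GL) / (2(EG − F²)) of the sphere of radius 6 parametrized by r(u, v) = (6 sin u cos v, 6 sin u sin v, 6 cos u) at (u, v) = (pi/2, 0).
H = -1/6

With E = 36, F = 0, G = 36*sin(u)^2, L = -6*sin(u)/Abs(sin(u)), M = 0, N = -6*sin(u)^3/Abs(sin(u)), assemble
  H = (EN − 2FM + GL) / (2(EG − F²)) = -sin(u)/(6*Abs(sin(u))).
At (u, v) = (pi/2, 0): H = -1/6.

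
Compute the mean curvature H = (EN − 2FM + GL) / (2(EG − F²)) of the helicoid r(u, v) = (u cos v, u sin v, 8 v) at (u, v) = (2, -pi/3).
H = 0

With E = 1, F = 0, G = u^2 + 64, L = 0, M = -8/sqrt(u^2 + 64), N = 0, assemble
  H = (EN − 2FM + GL) / (2(EG − F²)) = 0.
At (u, v) = (2, -pi/3): H = 0.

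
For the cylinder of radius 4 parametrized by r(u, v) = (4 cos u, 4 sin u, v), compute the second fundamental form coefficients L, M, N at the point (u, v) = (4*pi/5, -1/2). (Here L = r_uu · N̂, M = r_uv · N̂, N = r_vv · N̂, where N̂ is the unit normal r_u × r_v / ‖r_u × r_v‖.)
L = -4;  M = 0;  N = 0

Compute the unit normal N̂(u, v) = (cos(u), sin(u), 0), and the second partials r_uu, r_uv, r_vv. Take dot products:
  L(u, v) = r_uu · N̂ = -4,
  M(u, v) = r_uv · N̂ = 0,
  N(u, v) = r_vv · N̂ = 0.
Evaluating at (u, v) = (4*pi/5, -1/2):
  L = -4, M = 0, N = 0.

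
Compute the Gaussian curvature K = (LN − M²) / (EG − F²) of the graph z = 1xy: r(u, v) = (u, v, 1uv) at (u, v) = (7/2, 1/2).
K = -4/729

Coefficients of the first fundamental form: E = v^2 + 1, F = u*v, G = u^2 + 1.
Coefficients of the second fundamental form: L = 0, M = 1/sqrt(u^2 + v^2 + 1), N = 0.
Assemble K = (LN − M²)/(EG − F²) = 1/((u^2*v^2 - (u^2 + 1)*(v^2 + 1))*(u^2 + v^2 + 1)). At (u, v) = (7/2, 1/2): K = -4/729.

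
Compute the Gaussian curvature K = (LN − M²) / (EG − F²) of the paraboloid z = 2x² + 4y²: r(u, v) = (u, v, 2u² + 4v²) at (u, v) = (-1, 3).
K = 32/351649

Coefficients of the first fundamental form: E = 16*u^2 + 1, F = 32*u*v, G = 64*v^2 + 1.
Coefficients of the second fundamental form: L = 4/sqrt(16*u^2 + 64*v^2 + 1), M = 0, N = 8/sqrt(16*u^2 + 64*v^2 + 1).
Assemble K = (LN − M²)/(EG − F²) = 32/(256*u^4 + 2048*u^2*v^2 + 32*u^2 + 4096*v^4 + 128*v^2 + 1). At (u, v) = (-1, 3): K = 32/351649.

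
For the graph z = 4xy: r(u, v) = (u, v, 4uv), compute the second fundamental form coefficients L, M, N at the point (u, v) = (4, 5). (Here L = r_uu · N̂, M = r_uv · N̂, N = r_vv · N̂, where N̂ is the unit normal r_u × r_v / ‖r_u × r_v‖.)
L = 0;  M = 4*sqrt(73)/219;  N = 0

Compute the unit normal N̂(u, v) = (-4*v/sqrt(16*u^2 + 16*v^2 + 1), -4*u/sqrt(16*u^2 + 16*v^2 + 1), 1/sqrt(16*u^2 + 16*v^2 + 1)), and the second partials r_uu, r_uv, r_vv. Take dot products:
  L(u, v) = r_uu · N̂ = 0,
  M(u, v) = r_uv · N̂ = 4/sqrt(16*u^2 + 16*v^2 + 1),
  N(u, v) = r_vv · N̂ = 0.
Evaluating at (u, v) = (4, 5):
  L = 0, M = 4*sqrt(73)/219, N = 0.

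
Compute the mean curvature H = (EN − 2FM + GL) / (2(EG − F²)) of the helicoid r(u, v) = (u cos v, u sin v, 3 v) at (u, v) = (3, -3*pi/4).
H = 0

With E = 1, F = 0, G = u^2 + 9, L = 0, M = -3/sqrt(u^2 + 9), N = 0, assemble
  H = (EN − 2FM + GL) / (2(EG − F²)) = 0.
At (u, v) = (3, -3*pi/4): H = 0.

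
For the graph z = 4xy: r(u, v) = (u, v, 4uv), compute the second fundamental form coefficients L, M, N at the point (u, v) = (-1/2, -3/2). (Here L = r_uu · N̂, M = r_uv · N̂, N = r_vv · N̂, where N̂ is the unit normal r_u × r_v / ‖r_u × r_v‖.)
L = 0;  M = 4*sqrt(41)/41;  N = 0

Compute the unit normal N̂(u, v) = (-4*v/sqrt(16*u^2 + 16*v^2 + 1), -4*u/sqrt(16*u^2 + 16*v^2 + 1), 1/sqrt(16*u^2 + 16*v^2 + 1)), and the second partials r_uu, r_uv, r_vv. Take dot products:
  L(u, v) = r_uu · N̂ = 0,
  M(u, v) = r_uv · N̂ = 4/sqrt(16*u^2 + 16*v^2 + 1),
  N(u, v) = r_vv · N̂ = 0.
Evaluating at (u, v) = (-1/2, -3/2):
  L = 0, M = 4*sqrt(41)/41, N = 0.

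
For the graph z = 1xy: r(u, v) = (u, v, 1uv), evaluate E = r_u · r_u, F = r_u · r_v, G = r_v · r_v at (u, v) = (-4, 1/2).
E = 5/4;  F = -2;  G = 17

Partials: r_u = (1, 0, v), r_v = (0, 1, u). As functions of (u, v):
  E = r_u · r_u = v^2 + 1,
  F = r_u · r_v = u*v,
  G = r_v · r_v = u^2 + 1.
Evaluating at (u, v) = (-4, 1/2): E = 5/4, F = -2, G = 17.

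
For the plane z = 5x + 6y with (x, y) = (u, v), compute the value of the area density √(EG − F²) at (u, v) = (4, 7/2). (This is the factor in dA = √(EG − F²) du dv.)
√(EG − F²)|_{(4, 7/2)} = sqrt(62)

E = 26, F = 30, G = 37, so EG − F² = 62. Taking the positive square root: √(EG − F²) = sqrt(62). At (u, v) = (4, 7/2): sqrt(62).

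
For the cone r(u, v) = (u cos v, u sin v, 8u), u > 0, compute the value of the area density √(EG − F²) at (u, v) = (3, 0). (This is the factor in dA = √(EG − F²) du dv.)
√(EG − F²)|_{(3, 0)} = 3*sqrt(65)

E = 65, F = 0, G = u^2, so EG − F² = 65*u^2. Taking the positive square root: √(EG − F²) = sqrt(65)*Abs(u). At (u, v) = (3, 0): 3*sqrt(65).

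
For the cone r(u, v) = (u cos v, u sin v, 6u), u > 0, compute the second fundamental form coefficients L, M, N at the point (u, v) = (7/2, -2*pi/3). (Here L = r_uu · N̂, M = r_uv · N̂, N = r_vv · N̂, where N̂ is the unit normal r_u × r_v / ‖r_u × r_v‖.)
L = 0;  M = 0;  N = 21*sqrt(37)/37

Compute the unit normal N̂(u, v) = (-6*sqrt(37)*u*cos(v)/(37*Abs(u)), -6*sqrt(37)*u*sin(v)/(37*Abs(u)), sqrt(37)*u/(37*Abs(u))), and the second partials r_uu, r_uv, r_vv. Take dot products:
  L(u, v) = r_uu · N̂ = 0,
  M(u, v) = r_uv · N̂ = 0,
  N(u, v) = r_vv · N̂ = 6*sqrt(37)*u^2/(37*Abs(u)).
Evaluating at (u, v) = (7/2, -2*pi/3):
  L = 0, M = 0, N = 21*sqrt(37)/37.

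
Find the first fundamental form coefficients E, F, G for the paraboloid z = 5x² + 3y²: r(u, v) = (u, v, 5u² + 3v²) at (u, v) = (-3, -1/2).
E = 901;  F = 90;  G = 10

Partials: r_u = (1, 0, 10*u), r_v = (0, 1, 6*v). As functions of (u, v):
  E = r_u · r_u = 100*u^2 + 1,
  F = r_u · r_v = 60*u*v,
  G = r_v · r_v = 36*v^2 + 1.
Evaluating at (u, v) = (-3, -1/2): E = 901, F = 90, G = 10.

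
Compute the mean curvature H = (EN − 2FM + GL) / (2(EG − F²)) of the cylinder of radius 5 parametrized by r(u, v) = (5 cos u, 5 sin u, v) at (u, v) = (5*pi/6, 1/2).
H = -1/10

With E = 25, F = 0, G = 1, L = -5, M = 0, N = 0, assemble
  H = (EN − 2FM + GL) / (2(EG − F²)) = -1/10.
At (u, v) = (5*pi/6, 1/2): H = -1/10.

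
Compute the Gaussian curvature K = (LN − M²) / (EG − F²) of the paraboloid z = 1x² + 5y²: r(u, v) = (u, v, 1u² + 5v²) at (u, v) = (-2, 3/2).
K = 5/14641

Coefficients of the first fundamental form: E = 4*u^2 + 1, F = 20*u*v, G = 100*v^2 + 1.
Coefficients of the second fundamental form: L = 2/sqrt(4*u^2 + 100*v^2 + 1), M = 0, N = 10/sqrt(4*u^2 + 100*v^2 + 1).
Assemble K = (LN − M²)/(EG − F²) = 20/(16*u^4 + 800*u^2*v^2 + 8*u^2 + 10000*v^4 + 200*v^2 + 1). At (u, v) = (-2, 3/2): K = 5/14641.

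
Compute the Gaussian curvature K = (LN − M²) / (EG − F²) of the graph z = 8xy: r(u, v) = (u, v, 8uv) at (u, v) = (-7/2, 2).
K = -64/1083681

Coefficients of the first fundamental form: E = 64*v^2 + 1, F = 64*u*v, G = 64*u^2 + 1.
Coefficients of the second fundamental form: L = 0, M = 8/sqrt(64*u^2 + 64*v^2 + 1), N = 0.
Assemble K = (LN − M²)/(EG − F²) = -64/(4096*u^4 + 8192*u^2*v^2 + 128*u^2 + 4096*v^4 + 128*v^2 + 1). At (u, v) = (-7/2, 2): K = -64/1083681.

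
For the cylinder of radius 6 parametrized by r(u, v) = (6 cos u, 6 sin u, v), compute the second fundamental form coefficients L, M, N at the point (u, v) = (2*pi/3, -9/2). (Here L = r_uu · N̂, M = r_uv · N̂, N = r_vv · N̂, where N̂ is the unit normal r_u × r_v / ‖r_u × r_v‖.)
L = -6;  M = 0;  N = 0

Compute the unit normal N̂(u, v) = (cos(u), sin(u), 0), and the second partials r_uu, r_uv, r_vv. Take dot products:
  L(u, v) = r_uu · N̂ = -6,
  M(u, v) = r_uv · N̂ = 0,
  N(u, v) = r_vv · N̂ = 0.
Evaluating at (u, v) = (2*pi/3, -9/2):
  L = -6, M = 0, N = 0.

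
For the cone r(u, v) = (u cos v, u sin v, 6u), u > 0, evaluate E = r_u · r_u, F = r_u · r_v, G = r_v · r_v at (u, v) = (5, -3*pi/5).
E = 37;  F = 0;  G = 25

Partials: r_u = (cos(v), sin(v), 6), r_v = (-u*sin(v), u*cos(v), 0). As functions of (u, v):
  E = r_u · r_u = 37,
  F = r_u · r_v = 0,
  G = r_v · r_v = u^2.
Evaluating at (u, v) = (5, -3*pi/5): E = 37, F = 0, G = 25.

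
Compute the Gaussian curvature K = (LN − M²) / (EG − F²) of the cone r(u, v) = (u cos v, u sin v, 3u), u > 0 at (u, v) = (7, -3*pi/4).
K = 0

Coefficients of the first fundamental form: E = 10, F = 0, G = u^2.
Coefficients of the second fundamental form: L = 0, M = 0, N = 3*sqrt(10)*u^2/(10*Abs(u)).
Assemble K = (LN − M²)/(EG − F²) = 0. At (u, v) = (7, -3*pi/4): K = 0.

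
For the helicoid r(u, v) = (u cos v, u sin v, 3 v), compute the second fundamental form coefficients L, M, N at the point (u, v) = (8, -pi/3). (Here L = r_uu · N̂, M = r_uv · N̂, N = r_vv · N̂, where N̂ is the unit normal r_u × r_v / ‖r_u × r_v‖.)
L = 0;  M = -3*sqrt(73)/73;  N = 0

Compute the unit normal N̂(u, v) = (3*sin(v)/sqrt(u^2 + 9), -3*cos(v)/sqrt(u^2 + 9), u/sqrt(u^2 + 9)), and the second partials r_uu, r_uv, r_vv. Take dot products:
  L(u, v) = r_uu · N̂ = 0,
  M(u, v) = r_uv · N̂ = -3/sqrt(u^2 + 9),
  N(u, v) = r_vv · N̂ = 0.
Evaluating at (u, v) = (8, -pi/3):
  L = 0, M = -3*sqrt(73)/73, N = 0.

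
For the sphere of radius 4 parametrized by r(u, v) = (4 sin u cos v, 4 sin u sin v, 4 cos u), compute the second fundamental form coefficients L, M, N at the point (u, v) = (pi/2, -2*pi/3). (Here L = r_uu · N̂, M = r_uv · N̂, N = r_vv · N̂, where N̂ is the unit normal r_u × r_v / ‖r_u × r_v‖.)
L = -4;  M = 0;  N = -4

Compute the unit normal N̂(u, v) = (sin(u)^2*cos(v)/Abs(sin(u)), sin(u)^2*sin(v)/Abs(sin(u)), sin(2*u)/(2*Abs(sin(u)))), and the second partials r_uu, r_uv, r_vv. Take dot products:
  L(u, v) = r_uu · N̂ = -4*sin(u)/Abs(sin(u)),
  M(u, v) = r_uv · N̂ = 0,
  N(u, v) = r_vv · N̂ = -4*sin(u)^3/Abs(sin(u)).
Evaluating at (u, v) = (pi/2, -2*pi/3):
  L = -4, M = 0, N = -4.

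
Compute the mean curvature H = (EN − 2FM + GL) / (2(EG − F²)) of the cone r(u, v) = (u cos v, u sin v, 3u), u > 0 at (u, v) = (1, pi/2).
H = 3*sqrt(10)/20

With E = 10, F = 0, G = u^2, L = 0, M = 0, N = 3*sqrt(10)*u^2/(10*Abs(u)), assemble
  H = (EN − 2FM + GL) / (2(EG − F²)) = 3*sqrt(10)/(20*Abs(u)).
At (u, v) = (1, pi/2): H = 3*sqrt(10)/20.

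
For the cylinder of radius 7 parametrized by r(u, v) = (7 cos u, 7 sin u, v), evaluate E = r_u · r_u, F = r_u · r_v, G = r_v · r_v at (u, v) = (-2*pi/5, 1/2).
E = 49;  F = 0;  G = 1

Partials: r_u = (-7*sin(u), 7*cos(u), 0), r_v = (0, 0, 1). As functions of (u, v):
  E = r_u · r_u = 49,
  F = r_u · r_v = 0,
  G = r_v · r_v = 1.
Evaluating at (u, v) = (-2*pi/5, 1/2): E = 49, F = 0, G = 1.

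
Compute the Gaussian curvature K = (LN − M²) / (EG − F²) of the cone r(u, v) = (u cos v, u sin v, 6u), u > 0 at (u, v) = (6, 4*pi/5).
K = 0

Coefficients of the first fundamental form: E = 37, F = 0, G = u^2.
Coefficients of the second fundamental form: L = 0, M = 0, N = 6*sqrt(37)*u^2/(37*Abs(u)).
Assemble K = (LN − M²)/(EG − F²) = 0. At (u, v) = (6, 4*pi/5): K = 0.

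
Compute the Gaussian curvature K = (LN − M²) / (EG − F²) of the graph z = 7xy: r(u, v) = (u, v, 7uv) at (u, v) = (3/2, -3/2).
K = -196/196249

Coefficients of the first fundamental form: E = 49*v^2 + 1, F = 49*u*v, G = 49*u^2 + 1.
Coefficients of the second fundamental form: L = 0, M = 7/sqrt(49*u^2 + 49*v^2 + 1), N = 0.
Assemble K = (LN − M²)/(EG − F²) = -49/(2401*u^4 + 4802*u^2*v^2 + 98*u^2 + 2401*v^4 + 98*v^2 + 1). At (u, v) = (3/2, -3/2): K = -196/196249.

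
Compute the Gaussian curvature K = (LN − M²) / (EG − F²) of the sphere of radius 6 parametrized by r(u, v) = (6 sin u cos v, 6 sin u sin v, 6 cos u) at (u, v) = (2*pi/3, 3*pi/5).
K = 1/36

Coefficients of the first fundamental form: E = 36, F = 0, G = 36*sin(u)^2.
Coefficients of the second fundamental form: L = -6*sin(u)/Abs(sin(u)), M = 0, N = -6*sin(u)^3/Abs(sin(u)).
Assemble K = (LN − M²)/(EG − F²) = 1/36. At (u, v) = (2*pi/3, 3*pi/5): K = 1/36.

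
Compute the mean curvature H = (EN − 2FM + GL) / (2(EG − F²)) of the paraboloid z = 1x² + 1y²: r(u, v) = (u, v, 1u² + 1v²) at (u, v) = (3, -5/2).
H = 63*sqrt(62)/3844

With E = 4*u^2 + 1, F = 4*u*v, G = 4*v^2 + 1, L = 2/sqrt(4*u^2 + 4*v^2 + 1), M = 0, N = 2/sqrt(4*u^2 + 4*v^2 + 1), assemble
  H = (EN − 2FM + GL) / (2(EG − F²)) = 2*(2*u^2 + 2*v^2 + 1)/(4*u^2 + 4*v^2 + 1)^(3/2).
At (u, v) = (3, -5/2): H = 63*sqrt(62)/3844.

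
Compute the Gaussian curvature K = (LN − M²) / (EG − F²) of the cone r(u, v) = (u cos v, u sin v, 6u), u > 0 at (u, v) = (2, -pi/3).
K = 0

Coefficients of the first fundamental form: E = 37, F = 0, G = u^2.
Coefficients of the second fundamental form: L = 0, M = 0, N = 6*sqrt(37)*u^2/(37*Abs(u)).
Assemble K = (LN − M²)/(EG − F²) = 0. At (u, v) = (2, -pi/3): K = 0.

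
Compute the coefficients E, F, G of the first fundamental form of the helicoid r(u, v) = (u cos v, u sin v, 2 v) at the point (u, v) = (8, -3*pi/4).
E = 1;  F = 0;  G = 68

Partials: r_u = (cos(v), sin(v), 0), r_v = (-u*sin(v), u*cos(v), 2). As functions of (u, v):
  E = r_u · r_u = 1,
  F = r_u · r_v = 0,
  G = r_v · r_v = u^2 + 4.
Evaluating at (u, v) = (8, -3*pi/4): E = 1, F = 0, G = 68.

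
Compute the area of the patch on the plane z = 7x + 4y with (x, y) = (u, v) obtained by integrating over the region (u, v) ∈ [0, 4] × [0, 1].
Area = 4*sqrt(66)

Area = ∫∫ √(EG − F²) du dv with √(EG − F²) = sqrt(66). Integrating over [0, 4] × [0, 1] gives 4*sqrt(66).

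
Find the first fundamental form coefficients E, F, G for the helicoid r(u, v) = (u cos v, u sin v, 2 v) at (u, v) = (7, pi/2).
E = 1;  F = 0;  G = 53

Partials: r_u = (cos(v), sin(v), 0), r_v = (-u*sin(v), u*cos(v), 2). As functions of (u, v):
  E = r_u · r_u = 1,
  F = r_u · r_v = 0,
  G = r_v · r_v = u^2 + 4.
Evaluating at (u, v) = (7, pi/2): E = 1, F = 0, G = 53.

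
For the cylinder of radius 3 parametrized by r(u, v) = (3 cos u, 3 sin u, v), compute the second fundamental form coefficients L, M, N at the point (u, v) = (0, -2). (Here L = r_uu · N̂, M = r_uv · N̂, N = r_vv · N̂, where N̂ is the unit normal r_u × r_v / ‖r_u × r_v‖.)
L = -3;  M = 0;  N = 0

Compute the unit normal N̂(u, v) = (cos(u), sin(u), 0), and the second partials r_uu, r_uv, r_vv. Take dot products:
  L(u, v) = r_uu · N̂ = -3,
  M(u, v) = r_uv · N̂ = 0,
  N(u, v) = r_vv · N̂ = 0.
Evaluating at (u, v) = (0, -2):
  L = -3, M = 0, N = 0.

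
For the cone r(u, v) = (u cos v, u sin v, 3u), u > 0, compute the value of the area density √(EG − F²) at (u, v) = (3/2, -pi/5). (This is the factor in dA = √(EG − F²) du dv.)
√(EG − F²)|_{(3/2, -pi/5)} = 3*sqrt(10)/2

E = 10, F = 0, G = u^2, so EG − F² = 10*u^2. Taking the positive square root: √(EG − F²) = sqrt(10)*Abs(u). At (u, v) = (3/2, -pi/5): 3*sqrt(10)/2.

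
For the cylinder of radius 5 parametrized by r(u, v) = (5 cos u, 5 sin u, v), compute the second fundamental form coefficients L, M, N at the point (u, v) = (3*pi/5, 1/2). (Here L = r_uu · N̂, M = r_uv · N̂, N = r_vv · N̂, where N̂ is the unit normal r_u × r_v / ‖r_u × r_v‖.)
L = -5;  M = 0;  N = 0

Compute the unit normal N̂(u, v) = (cos(u), sin(u), 0), and the second partials r_uu, r_uv, r_vv. Take dot products:
  L(u, v) = r_uu · N̂ = -5,
  M(u, v) = r_uv · N̂ = 0,
  N(u, v) = r_vv · N̂ = 0.
Evaluating at (u, v) = (3*pi/5, 1/2):
  L = -5, M = 0, N = 0.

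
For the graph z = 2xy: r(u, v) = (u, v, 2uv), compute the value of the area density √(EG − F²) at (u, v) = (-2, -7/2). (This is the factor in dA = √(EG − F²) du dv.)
√(EG − F²)|_{(-2, -7/2)} = sqrt(66)

E = 4*v^2 + 1, F = 4*u*v, G = 4*u^2 + 1, so EG − F² = 4*u^2 + 4*v^2 + 1. Taking the positive square root: √(EG − F²) = sqrt(4*u^2 + 4*v^2 + 1). At (u, v) = (-2, -7/2): sqrt(66).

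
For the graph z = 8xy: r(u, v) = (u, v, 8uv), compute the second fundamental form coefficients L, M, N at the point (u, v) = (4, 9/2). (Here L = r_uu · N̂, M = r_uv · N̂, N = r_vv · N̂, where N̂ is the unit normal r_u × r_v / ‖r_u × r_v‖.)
L = 0;  M = 8*sqrt(2321)/2321;  N = 0

Compute the unit normal N̂(u, v) = (-8*v/sqrt(64*u^2 + 64*v^2 + 1), -8*u/sqrt(64*u^2 + 64*v^2 + 1), 1/sqrt(64*u^2 + 64*v^2 + 1)), and the second partials r_uu, r_uv, r_vv. Take dot products:
  L(u, v) = r_uu · N̂ = 0,
  M(u, v) = r_uv · N̂ = 8/sqrt(64*u^2 + 64*v^2 + 1),
  N(u, v) = r_vv · N̂ = 0.
Evaluating at (u, v) = (4, 9/2):
  L = 0, M = 8*sqrt(2321)/2321, N = 0.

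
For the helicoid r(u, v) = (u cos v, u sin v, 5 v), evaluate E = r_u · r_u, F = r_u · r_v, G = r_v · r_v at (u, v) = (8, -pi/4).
E = 1;  F = 0;  G = 89

Partials: r_u = (cos(v), sin(v), 0), r_v = (-u*sin(v), u*cos(v), 5). As functions of (u, v):
  E = r_u · r_u = 1,
  F = r_u · r_v = 0,
  G = r_v · r_v = u^2 + 25.
Evaluating at (u, v) = (8, -pi/4): E = 1, F = 0, G = 89.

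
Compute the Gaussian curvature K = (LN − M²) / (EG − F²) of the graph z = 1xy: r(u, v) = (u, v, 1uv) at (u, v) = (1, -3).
K = -1/121

Coefficients of the first fundamental form: E = v^2 + 1, F = u*v, G = u^2 + 1.
Coefficients of the second fundamental form: L = 0, M = 1/sqrt(u^2 + v^2 + 1), N = 0.
Assemble K = (LN − M²)/(EG − F²) = 1/((u^2*v^2 - (u^2 + 1)*(v^2 + 1))*(u^2 + v^2 + 1)). At (u, v) = (1, -3): K = -1/121.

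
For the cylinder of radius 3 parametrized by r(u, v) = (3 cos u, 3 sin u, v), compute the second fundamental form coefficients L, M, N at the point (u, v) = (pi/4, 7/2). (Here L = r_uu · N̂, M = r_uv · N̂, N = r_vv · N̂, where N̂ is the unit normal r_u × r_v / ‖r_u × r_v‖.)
L = -3;  M = 0;  N = 0

Compute the unit normal N̂(u, v) = (cos(u), sin(u), 0), and the second partials r_uu, r_uv, r_vv. Take dot products:
  L(u, v) = r_uu · N̂ = -3,
  M(u, v) = r_uv · N̂ = 0,
  N(u, v) = r_vv · N̂ = 0.
Evaluating at (u, v) = (pi/4, 7/2):
  L = -3, M = 0, N = 0.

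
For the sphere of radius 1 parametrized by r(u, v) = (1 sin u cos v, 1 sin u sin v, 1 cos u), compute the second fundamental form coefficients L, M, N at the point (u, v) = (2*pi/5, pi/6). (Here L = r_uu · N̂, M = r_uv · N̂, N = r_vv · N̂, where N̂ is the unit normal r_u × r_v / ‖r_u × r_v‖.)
L = -1;  M = 0;  N = -5/8 - sqrt(5)/8

Compute the unit normal N̂(u, v) = (sin(u)^2*cos(v)/Abs(sin(u)), sin(u)^2*sin(v)/Abs(sin(u)), sin(2*u)/(2*Abs(sin(u)))), and the second partials r_uu, r_uv, r_vv. Take dot products:
  L(u, v) = r_uu · N̂ = -sin(u)/Abs(sin(u)),
  M(u, v) = r_uv · N̂ = 0,
  N(u, v) = r_vv · N̂ = -sin(u)^3/Abs(sin(u)).
Evaluating at (u, v) = (2*pi/5, pi/6):
  L = -1, M = 0, N = -5/8 - sqrt(5)/8.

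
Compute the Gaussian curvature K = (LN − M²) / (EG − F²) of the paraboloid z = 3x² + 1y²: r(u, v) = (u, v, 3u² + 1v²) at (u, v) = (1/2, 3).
K = 3/529

Coefficients of the first fundamental form: E = 36*u^2 + 1, F = 12*u*v, G = 4*v^2 + 1.
Coefficients of the second fundamental form: L = 6/sqrt(36*u^2 + 4*v^2 + 1), M = 0, N = 2/sqrt(36*u^2 + 4*v^2 + 1).
Assemble K = (LN − M²)/(EG − F²) = 12/(1296*u^4 + 288*u^2*v^2 + 72*u^2 + 16*v^4 + 8*v^2 + 1). At (u, v) = (1/2, 3): K = 3/529.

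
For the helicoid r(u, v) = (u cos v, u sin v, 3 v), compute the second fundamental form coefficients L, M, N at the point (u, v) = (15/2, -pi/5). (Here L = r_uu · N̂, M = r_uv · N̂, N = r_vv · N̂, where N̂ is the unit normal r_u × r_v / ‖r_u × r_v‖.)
L = 0;  M = -2*sqrt(29)/29;  N = 0

Compute the unit normal N̂(u, v) = (3*sin(v)/sqrt(u^2 + 9), -3*cos(v)/sqrt(u^2 + 9), u/sqrt(u^2 + 9)), and the second partials r_uu, r_uv, r_vv. Take dot products:
  L(u, v) = r_uu · N̂ = 0,
  M(u, v) = r_uv · N̂ = -3/sqrt(u^2 + 9),
  N(u, v) = r_vv · N̂ = 0.
Evaluating at (u, v) = (15/2, -pi/5):
  L = 0, M = -2*sqrt(29)/29, N = 0.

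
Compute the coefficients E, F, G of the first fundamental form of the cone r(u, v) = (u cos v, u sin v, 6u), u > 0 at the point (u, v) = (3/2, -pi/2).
E = 37;  F = 0;  G = 9/4

Partials: r_u = (cos(v), sin(v), 6), r_v = (-u*sin(v), u*cos(v), 0). As functions of (u, v):
  E = r_u · r_u = 37,
  F = r_u · r_v = 0,
  G = r_v · r_v = u^2.
Evaluating at (u, v) = (3/2, -pi/2): E = 37, F = 0, G = 9/4.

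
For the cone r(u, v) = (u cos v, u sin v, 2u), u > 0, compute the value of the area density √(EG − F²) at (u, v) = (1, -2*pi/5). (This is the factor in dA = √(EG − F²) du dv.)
√(EG − F²)|_{(1, -2*pi/5)} = sqrt(5)

E = 5, F = 0, G = u^2, so EG − F² = 5*u^2. Taking the positive square root: √(EG − F²) = sqrt(5)*Abs(u). At (u, v) = (1, -2*pi/5): sqrt(5).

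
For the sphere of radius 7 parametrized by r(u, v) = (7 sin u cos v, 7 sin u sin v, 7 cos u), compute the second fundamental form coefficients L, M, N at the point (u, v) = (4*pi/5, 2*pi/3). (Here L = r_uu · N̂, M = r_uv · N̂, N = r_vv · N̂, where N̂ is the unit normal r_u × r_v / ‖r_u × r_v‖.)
L = -7;  M = 0;  N = -35/8 + 7*sqrt(5)/8

Compute the unit normal N̂(u, v) = (sin(u)^2*cos(v)/Abs(sin(u)), sin(u)^2*sin(v)/Abs(sin(u)), sin(2*u)/(2*Abs(sin(u)))), and the second partials r_uu, r_uv, r_vv. Take dot products:
  L(u, v) = r_uu · N̂ = -7*sin(u)/Abs(sin(u)),
  M(u, v) = r_uv · N̂ = 0,
  N(u, v) = r_vv · N̂ = -7*sin(u)^3/Abs(sin(u)).
Evaluating at (u, v) = (4*pi/5, 2*pi/3):
  L = -7, M = 0, N = -35/8 + 7*sqrt(5)/8.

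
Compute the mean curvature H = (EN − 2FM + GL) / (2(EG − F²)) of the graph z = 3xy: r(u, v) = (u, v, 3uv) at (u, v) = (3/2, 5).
H = -324*sqrt(985)/194045

With E = 9*v^2 + 1, F = 9*u*v, G = 9*u^2 + 1, L = 0, M = 3/sqrt(9*u^2 + 9*v^2 + 1), N = 0, assemble
  H = (EN − 2FM + GL) / (2(EG − F²)) = -27*u*v/(9*u^2 + 9*v^2 + 1)^(3/2).
At (u, v) = (3/2, 5): H = -324*sqrt(985)/194045.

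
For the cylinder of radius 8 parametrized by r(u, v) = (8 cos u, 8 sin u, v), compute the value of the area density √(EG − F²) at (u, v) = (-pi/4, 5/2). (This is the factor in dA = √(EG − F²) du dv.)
√(EG − F²)|_{(-pi/4, 5/2)} = 8

E = 64, F = 0, G = 1, so EG − F² = 64. Taking the positive square root: √(EG − F²) = 8. At (u, v) = (-pi/4, 5/2): 8.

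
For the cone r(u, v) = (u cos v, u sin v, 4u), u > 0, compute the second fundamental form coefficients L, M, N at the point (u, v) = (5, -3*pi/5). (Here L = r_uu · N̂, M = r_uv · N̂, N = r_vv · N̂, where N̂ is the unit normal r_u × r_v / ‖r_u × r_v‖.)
L = 0;  M = 0;  N = 20*sqrt(17)/17

Compute the unit normal N̂(u, v) = (-4*sqrt(17)*u*cos(v)/(17*Abs(u)), -4*sqrt(17)*u*sin(v)/(17*Abs(u)), sqrt(17)*u/(17*Abs(u))), and the second partials r_uu, r_uv, r_vv. Take dot products:
  L(u, v) = r_uu · N̂ = 0,
  M(u, v) = r_uv · N̂ = 0,
  N(u, v) = r_vv · N̂ = 4*sqrt(17)*u^2/(17*Abs(u)).
Evaluating at (u, v) = (5, -3*pi/5):
  L = 0, M = 0, N = 20*sqrt(17)/17.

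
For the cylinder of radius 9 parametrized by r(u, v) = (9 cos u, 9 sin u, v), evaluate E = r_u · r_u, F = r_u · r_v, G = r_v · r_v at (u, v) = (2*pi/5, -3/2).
E = 81;  F = 0;  G = 1

Partials: r_u = (-9*sin(u), 9*cos(u), 0), r_v = (0, 0, 1). As functions of (u, v):
  E = r_u · r_u = 81,
  F = r_u · r_v = 0,
  G = r_v · r_v = 1.
Evaluating at (u, v) = (2*pi/5, -3/2): E = 81, F = 0, G = 1.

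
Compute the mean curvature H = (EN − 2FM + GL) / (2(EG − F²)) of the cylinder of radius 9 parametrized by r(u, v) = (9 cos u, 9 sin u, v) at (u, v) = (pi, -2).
H = -1/18

With E = 81, F = 0, G = 1, L = -9, M = 0, N = 0, assemble
  H = (EN − 2FM + GL) / (2(EG − F²)) = -1/18.
At (u, v) = (pi, -2): H = -1/18.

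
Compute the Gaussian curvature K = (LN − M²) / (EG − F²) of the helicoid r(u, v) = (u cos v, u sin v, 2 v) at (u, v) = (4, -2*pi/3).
K = -1/100

Coefficients of the first fundamental form: E = 1, F = 0, G = u^2 + 4.
Coefficients of the second fundamental form: L = 0, M = -2/sqrt(u^2 + 4), N = 0.
Assemble K = (LN − M²)/(EG − F²) = -4/(u^2 + 4)^2. At (u, v) = (4, -2*pi/3): K = -1/100.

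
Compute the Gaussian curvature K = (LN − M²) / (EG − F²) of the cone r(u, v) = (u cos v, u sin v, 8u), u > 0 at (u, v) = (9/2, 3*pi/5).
K = 0

Coefficients of the first fundamental form: E = 65, F = 0, G = u^2.
Coefficients of the second fundamental form: L = 0, M = 0, N = 8*sqrt(65)*u^2/(65*Abs(u)).
Assemble K = (LN − M²)/(EG − F²) = 0. At (u, v) = (9/2, 3*pi/5): K = 0.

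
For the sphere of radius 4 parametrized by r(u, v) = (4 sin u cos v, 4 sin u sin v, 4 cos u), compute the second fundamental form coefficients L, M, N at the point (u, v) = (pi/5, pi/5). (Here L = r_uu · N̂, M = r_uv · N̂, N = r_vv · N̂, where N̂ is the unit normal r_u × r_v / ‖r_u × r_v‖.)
L = -4;  M = 0;  N = -5/2 + sqrt(5)/2

Compute the unit normal N̂(u, v) = (sin(u)^2*cos(v)/Abs(sin(u)), sin(u)^2*sin(v)/Abs(sin(u)), sin(2*u)/(2*Abs(sin(u)))), and the second partials r_uu, r_uv, r_vv. Take dot products:
  L(u, v) = r_uu · N̂ = -4*sin(u)/Abs(sin(u)),
  M(u, v) = r_uv · N̂ = 0,
  N(u, v) = r_vv · N̂ = -4*sin(u)^3/Abs(sin(u)).
Evaluating at (u, v) = (pi/5, pi/5):
  L = -4, M = 0, N = -5/2 + sqrt(5)/2.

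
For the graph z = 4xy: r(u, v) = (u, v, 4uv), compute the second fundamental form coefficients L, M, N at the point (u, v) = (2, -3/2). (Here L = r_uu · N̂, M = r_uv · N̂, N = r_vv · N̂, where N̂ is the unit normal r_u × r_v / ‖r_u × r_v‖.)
L = 0;  M = 4*sqrt(101)/101;  N = 0

Compute the unit normal N̂(u, v) = (-4*v/sqrt(16*u^2 + 16*v^2 + 1), -4*u/sqrt(16*u^2 + 16*v^2 + 1), 1/sqrt(16*u^2 + 16*v^2 + 1)), and the second partials r_uu, r_uv, r_vv. Take dot products:
  L(u, v) = r_uu · N̂ = 0,
  M(u, v) = r_uv · N̂ = 4/sqrt(16*u^2 + 16*v^2 + 1),
  N(u, v) = r_vv · N̂ = 0.
Evaluating at (u, v) = (2, -3/2):
  L = 0, M = 4*sqrt(101)/101, N = 0.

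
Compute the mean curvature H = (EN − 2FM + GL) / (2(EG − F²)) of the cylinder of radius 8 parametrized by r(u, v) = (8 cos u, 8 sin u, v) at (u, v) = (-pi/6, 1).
H = -1/16

With E = 64, F = 0, G = 1, L = -8, M = 0, N = 0, assemble
  H = (EN − 2FM + GL) / (2(EG − F²)) = -1/16.
At (u, v) = (-pi/6, 1): H = -1/16.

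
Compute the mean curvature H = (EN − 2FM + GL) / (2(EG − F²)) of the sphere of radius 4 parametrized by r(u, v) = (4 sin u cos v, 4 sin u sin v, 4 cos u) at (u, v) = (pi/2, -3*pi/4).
H = -1/4

With E = 16, F = 0, G = 16*sin(u)^2, L = -4*sin(u)/Abs(sin(u)), M = 0, N = -4*sin(u)^3/Abs(sin(u)), assemble
  H = (EN − 2FM + GL) / (2(EG − F²)) = -sin(u)/(4*Abs(sin(u))).
At (u, v) = (pi/2, -3*pi/4): H = -1/4.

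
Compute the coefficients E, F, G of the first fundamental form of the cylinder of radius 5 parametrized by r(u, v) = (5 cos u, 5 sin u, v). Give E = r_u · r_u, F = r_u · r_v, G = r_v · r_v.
E = 25;  F = 0;  G = 1

Compute partials: r_u = (-5*sin(u), 5*cos(u), 0), r_v = (0, 0, 1). Then
  E = r_u · r_u = 25,
  F = r_u · r_v = 0,
  G = r_v · r_v = 1.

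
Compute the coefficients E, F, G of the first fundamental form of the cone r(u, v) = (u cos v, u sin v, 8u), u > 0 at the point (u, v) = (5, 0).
E = 65;  F = 0;  G = 25

Partials: r_u = (cos(v), sin(v), 8), r_v = (-u*sin(v), u*cos(v), 0). As functions of (u, v):
  E = r_u · r_u = 65,
  F = r_u · r_v = 0,
  G = r_v · r_v = u^2.
Evaluating at (u, v) = (5, 0): E = 65, F = 0, G = 25.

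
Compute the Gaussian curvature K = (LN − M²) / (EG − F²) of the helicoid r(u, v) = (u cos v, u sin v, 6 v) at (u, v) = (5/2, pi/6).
K = -576/28561

Coefficients of the first fundamental form: E = 1, F = 0, G = u^2 + 36.
Coefficients of the second fundamental form: L = 0, M = -6/sqrt(u^2 + 36), N = 0.
Assemble K = (LN − M²)/(EG − F²) = -36/(u^2 + 36)^2. At (u, v) = (5/2, pi/6): K = -576/28561.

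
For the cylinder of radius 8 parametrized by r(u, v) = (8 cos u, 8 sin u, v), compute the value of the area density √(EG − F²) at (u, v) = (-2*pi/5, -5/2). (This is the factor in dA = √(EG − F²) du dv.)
√(EG − F²)|_{(-2*pi/5, -5/2)} = 8

E = 64, F = 0, G = 1, so EG − F² = 64. Taking the positive square root: √(EG − F²) = 8. At (u, v) = (-2*pi/5, -5/2): 8.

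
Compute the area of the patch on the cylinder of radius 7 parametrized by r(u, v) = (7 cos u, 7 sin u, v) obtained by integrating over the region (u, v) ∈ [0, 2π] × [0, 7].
Area = 98*pi

Area = ∫∫ √(EG − F²) du dv with √(EG − F²) = 7. Integrating over [0, 2π] × [0, 7] gives 98*pi.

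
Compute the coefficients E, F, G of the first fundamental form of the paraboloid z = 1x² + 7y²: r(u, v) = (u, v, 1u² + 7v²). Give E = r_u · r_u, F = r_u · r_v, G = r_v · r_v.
E = 4*u^2 + 1;  F = 28*u*v;  G = 196*v^2 + 1

Compute partials: r_u = (1, 0, 2*u), r_v = (0, 1, 14*v). Then
  E = r_u · r_u = 4*u^2 + 1,
  F = r_u · r_v = 28*u*v,
  G = r_v · r_v = 196*v^2 + 1.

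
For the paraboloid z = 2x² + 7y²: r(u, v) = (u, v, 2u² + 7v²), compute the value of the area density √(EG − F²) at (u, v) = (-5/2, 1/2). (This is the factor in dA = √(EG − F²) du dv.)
√(EG − F²)|_{(-5/2, 1/2)} = 5*sqrt(6)

E = 16*u^2 + 1, F = 56*u*v, G = 196*v^2 + 1, so EG − F² = 16*u^2 + 196*v^2 + 1. Taking the positive square root: √(EG − F²) = sqrt(16*u^2 + 196*v^2 + 1). At (u, v) = (-5/2, 1/2): 5*sqrt(6).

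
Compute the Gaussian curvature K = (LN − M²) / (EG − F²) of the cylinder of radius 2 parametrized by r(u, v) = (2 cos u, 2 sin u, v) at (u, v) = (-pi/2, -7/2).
K = 0

Coefficients of the first fundamental form: E = 4, F = 0, G = 1.
Coefficients of the second fundamental form: L = -2, M = 0, N = 0.
Assemble K = (LN − M²)/(EG − F²) = 0. At (u, v) = (-pi/2, -7/2): K = 0.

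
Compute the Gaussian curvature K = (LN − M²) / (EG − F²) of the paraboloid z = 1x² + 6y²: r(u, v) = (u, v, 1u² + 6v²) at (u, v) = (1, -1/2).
K = 24/1681

Coefficients of the first fundamental form: E = 4*u^2 + 1, F = 24*u*v, G = 144*v^2 + 1.
Coefficients of the second fundamental form: L = 2/sqrt(4*u^2 + 144*v^2 + 1), M = 0, N = 12/sqrt(4*u^2 + 144*v^2 + 1).
Assemble K = (LN − M²)/(EG − F²) = 24/(16*u^4 + 1152*u^2*v^2 + 8*u^2 + 20736*v^4 + 288*v^2 + 1). At (u, v) = (1, -1/2): K = 24/1681.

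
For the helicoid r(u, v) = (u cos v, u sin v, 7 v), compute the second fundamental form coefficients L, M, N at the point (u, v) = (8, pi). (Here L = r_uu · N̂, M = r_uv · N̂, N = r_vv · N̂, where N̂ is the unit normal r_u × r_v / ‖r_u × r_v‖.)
L = 0;  M = -7*sqrt(113)/113;  N = 0

Compute the unit normal N̂(u, v) = (7*sin(v)/sqrt(u^2 + 49), -7*cos(v)/sqrt(u^2 + 49), u/sqrt(u^2 + 49)), and the second partials r_uu, r_uv, r_vv. Take dot products:
  L(u, v) = r_uu · N̂ = 0,
  M(u, v) = r_uv · N̂ = -7/sqrt(u^2 + 49),
  N(u, v) = r_vv · N̂ = 0.
Evaluating at (u, v) = (8, pi):
  L = 0, M = -7*sqrt(113)/113, N = 0.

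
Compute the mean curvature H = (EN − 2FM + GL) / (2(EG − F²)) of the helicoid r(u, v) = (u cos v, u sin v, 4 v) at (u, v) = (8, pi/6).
H = 0

With E = 1, F = 0, G = u^2 + 16, L = 0, M = -4/sqrt(u^2 + 16), N = 0, assemble
  H = (EN − 2FM + GL) / (2(EG − F²)) = 0.
At (u, v) = (8, pi/6): H = 0.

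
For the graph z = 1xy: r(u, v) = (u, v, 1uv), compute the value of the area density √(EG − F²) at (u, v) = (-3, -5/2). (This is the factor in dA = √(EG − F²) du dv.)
√(EG − F²)|_{(-3, -5/2)} = sqrt(65)/2

E = v^2 + 1, F = u*v, G = u^2 + 1, so EG − F² = u^2 + v^2 + 1. Taking the positive square root: √(EG − F²) = sqrt(u^2 + v^2 + 1). At (u, v) = (-3, -5/2): sqrt(65)/2.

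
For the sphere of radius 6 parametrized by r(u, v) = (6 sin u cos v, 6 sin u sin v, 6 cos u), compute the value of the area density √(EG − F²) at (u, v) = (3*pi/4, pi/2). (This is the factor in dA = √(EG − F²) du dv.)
√(EG − F²)|_{(3*pi/4, pi/2)} = 18*sqrt(2)

E = 36, F = 0, G = 36*sin(u)^2, so EG − F² = 1296*sin(u)^2. Taking the positive square root: √(EG − F²) = 36*Abs(sin(u)). At (u, v) = (3*pi/4, pi/2): 18*sqrt(2).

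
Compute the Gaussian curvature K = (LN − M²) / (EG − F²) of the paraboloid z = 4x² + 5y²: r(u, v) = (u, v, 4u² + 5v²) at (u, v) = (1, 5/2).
K = 4/23805

Coefficients of the first fundamental form: E = 64*u^2 + 1, F = 80*u*v, G = 100*v^2 + 1.
Coefficients of the second fundamental form: L = 8/sqrt(64*u^2 + 100*v^2 + 1), M = 0, N = 10/sqrt(64*u^2 + 100*v^2 + 1).
Assemble K = (LN − M²)/(EG − F²) = 80/(4096*u^4 + 12800*u^2*v^2 + 128*u^2 + 10000*v^4 + 200*v^2 + 1). At (u, v) = (1, 5/2): K = 4/23805.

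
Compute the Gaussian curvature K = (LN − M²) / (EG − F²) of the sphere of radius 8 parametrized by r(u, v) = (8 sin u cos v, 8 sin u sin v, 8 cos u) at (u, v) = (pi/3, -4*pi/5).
K = 1/64

Coefficients of the first fundamental form: E = 64, F = 0, G = 64*sin(u)^2.
Coefficients of the second fundamental form: L = -8*sin(u)/Abs(sin(u)), M = 0, N = -8*sin(u)^3/Abs(sin(u)).
Assemble K = (LN − M²)/(EG − F²) = 1/64. At (u, v) = (pi/3, -4*pi/5): K = 1/64.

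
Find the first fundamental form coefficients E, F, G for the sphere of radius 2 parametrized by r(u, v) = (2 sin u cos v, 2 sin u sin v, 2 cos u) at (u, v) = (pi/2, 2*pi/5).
E = 4;  F = 0;  G = 4

Partials: r_u = (2*cos(u)*cos(v), 2*sin(v)*cos(u), -2*sin(u)), r_v = (-2*sin(u)*sin(v), 2*sin(u)*cos(v), 0). As functions of (u, v):
  E = r_u · r_u = 4,
  F = r_u · r_v = 0,
  G = r_v · r_v = 4*sin(u)^2.
Evaluating at (u, v) = (pi/2, 2*pi/5): E = 4, F = 0, G = 4.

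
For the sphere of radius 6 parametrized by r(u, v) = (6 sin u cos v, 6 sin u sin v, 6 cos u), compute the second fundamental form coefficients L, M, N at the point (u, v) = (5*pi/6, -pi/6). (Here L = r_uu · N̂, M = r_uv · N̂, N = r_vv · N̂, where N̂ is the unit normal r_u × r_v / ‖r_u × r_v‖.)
L = -6;  M = 0;  N = -3/2

Compute the unit normal N̂(u, v) = (sin(u)^2*cos(v)/Abs(sin(u)), sin(u)^2*sin(v)/Abs(sin(u)), sin(2*u)/(2*Abs(sin(u)))), and the second partials r_uu, r_uv, r_vv. Take dot products:
  L(u, v) = r_uu · N̂ = -6*sin(u)/Abs(sin(u)),
  M(u, v) = r_uv · N̂ = 0,
  N(u, v) = r_vv · N̂ = -6*sin(u)^3/Abs(sin(u)).
Evaluating at (u, v) = (5*pi/6, -pi/6):
  L = -6, M = 0, N = -3/2.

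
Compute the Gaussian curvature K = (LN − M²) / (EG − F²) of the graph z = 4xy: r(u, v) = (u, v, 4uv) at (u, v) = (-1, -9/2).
K = -16/116281

Coefficients of the first fundamental form: E = 16*v^2 + 1, F = 16*u*v, G = 16*u^2 + 1.
Coefficients of the second fundamental form: L = 0, M = 4/sqrt(16*u^2 + 16*v^2 + 1), N = 0.
Assemble K = (LN − M²)/(EG − F²) = -16/(256*u^4 + 512*u^2*v^2 + 32*u^2 + 256*v^4 + 32*v^2 + 1). At (u, v) = (-1, -9/2): K = -16/116281.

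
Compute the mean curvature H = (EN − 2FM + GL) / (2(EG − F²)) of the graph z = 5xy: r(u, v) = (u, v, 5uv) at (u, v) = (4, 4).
H = -2000*sqrt(89)/213867

With E = 25*v^2 + 1, F = 25*u*v, G = 25*u^2 + 1, L = 0, M = 5/sqrt(25*u^2 + 25*v^2 + 1), N = 0, assemble
  H = (EN − 2FM + GL) / (2(EG − F²)) = -125*u*v/(25*u^2 + 25*v^2 + 1)^(3/2).
At (u, v) = (4, 4): H = -2000*sqrt(89)/213867.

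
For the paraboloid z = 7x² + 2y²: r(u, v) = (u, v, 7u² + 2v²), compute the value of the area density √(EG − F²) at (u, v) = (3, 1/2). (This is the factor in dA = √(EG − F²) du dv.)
√(EG − F²)|_{(3, 1/2)} = sqrt(1769)

E = 196*u^2 + 1, F = 56*u*v, G = 16*v^2 + 1, so EG − F² = 196*u^2 + 16*v^2 + 1. Taking the positive square root: √(EG − F²) = sqrt(196*u^2 + 16*v^2 + 1). At (u, v) = (3, 1/2): sqrt(1769).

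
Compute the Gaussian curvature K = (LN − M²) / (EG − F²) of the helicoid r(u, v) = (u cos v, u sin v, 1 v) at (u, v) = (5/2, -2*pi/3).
K = -16/841

Coefficients of the first fundamental form: E = 1, F = 0, G = u^2 + 1.
Coefficients of the second fundamental form: L = 0, M = -1/sqrt(u^2 + 1), N = 0.
Assemble K = (LN − M²)/(EG − F²) = -1/(u^2 + 1)^2. At (u, v) = (5/2, -2*pi/3): K = -16/841.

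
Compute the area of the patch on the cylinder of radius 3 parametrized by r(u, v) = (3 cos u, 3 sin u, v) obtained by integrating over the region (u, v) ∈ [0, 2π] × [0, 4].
Area = 24*pi

Area = ∫∫ √(EG − F²) du dv with √(EG − F²) = 3. Integrating over [0, 2π] × [0, 4] gives 24*pi.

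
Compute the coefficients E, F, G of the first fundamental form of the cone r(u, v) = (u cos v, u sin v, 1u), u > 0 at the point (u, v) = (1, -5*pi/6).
E = 2;  F = 0;  G = 1

Partials: r_u = (cos(v), sin(v), 1), r_v = (-u*sin(v), u*cos(v), 0). As functions of (u, v):
  E = r_u · r_u = 2,
  F = r_u · r_v = 0,
  G = r_v · r_v = u^2.
Evaluating at (u, v) = (1, -5*pi/6): E = 2, F = 0, G = 1.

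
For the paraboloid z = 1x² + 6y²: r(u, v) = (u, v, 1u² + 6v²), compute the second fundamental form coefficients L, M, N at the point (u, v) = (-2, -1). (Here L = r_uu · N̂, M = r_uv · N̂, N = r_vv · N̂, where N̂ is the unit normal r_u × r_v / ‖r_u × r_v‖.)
L = 2*sqrt(161)/161;  M = 0;  N = 12*sqrt(161)/161

Compute the unit normal N̂(u, v) = (-2*u/sqrt(4*u^2 + 144*v^2 + 1), -12*v/sqrt(4*u^2 + 144*v^2 + 1), 1/sqrt(4*u^2 + 144*v^2 + 1)), and the second partials r_uu, r_uv, r_vv. Take dot products:
  L(u, v) = r_uu · N̂ = 2/sqrt(4*u^2 + 144*v^2 + 1),
  M(u, v) = r_uv · N̂ = 0,
  N(u, v) = r_vv · N̂ = 12/sqrt(4*u^2 + 144*v^2 + 1).
Evaluating at (u, v) = (-2, -1):
  L = 2*sqrt(161)/161, M = 0, N = 12*sqrt(161)/161.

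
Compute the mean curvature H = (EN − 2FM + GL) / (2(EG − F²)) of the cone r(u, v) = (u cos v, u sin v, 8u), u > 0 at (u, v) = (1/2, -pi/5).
H = 8*sqrt(65)/65

With E = 65, F = 0, G = u^2, L = 0, M = 0, N = 8*sqrt(65)*u^2/(65*Abs(u)), assemble
  H = (EN − 2FM + GL) / (2(EG − F²)) = 4*sqrt(65)/(65*Abs(u)).
At (u, v) = (1/2, -pi/5): H = 8*sqrt(65)/65.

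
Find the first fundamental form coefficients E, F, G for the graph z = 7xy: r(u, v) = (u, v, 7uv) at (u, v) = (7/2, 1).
E = 50;  F = 343/2;  G = 2405/4

Partials: r_u = (1, 0, 7*v), r_v = (0, 1, 7*u). As functions of (u, v):
  E = r_u · r_u = 49*v^2 + 1,
  F = r_u · r_v = 49*u*v,
  G = r_v · r_v = 49*u^2 + 1.
Evaluating at (u, v) = (7/2, 1): E = 50, F = 343/2, G = 2405/4.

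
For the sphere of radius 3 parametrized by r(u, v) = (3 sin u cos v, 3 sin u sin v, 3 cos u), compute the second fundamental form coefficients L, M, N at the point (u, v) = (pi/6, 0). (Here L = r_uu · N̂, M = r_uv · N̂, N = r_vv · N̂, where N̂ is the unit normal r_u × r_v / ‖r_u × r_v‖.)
L = -3;  M = 0;  N = -3/4

Compute the unit normal N̂(u, v) = (sin(u)^2*cos(v)/Abs(sin(u)), sin(u)^2*sin(v)/Abs(sin(u)), sin(2*u)/(2*Abs(sin(u)))), and the second partials r_uu, r_uv, r_vv. Take dot products:
  L(u, v) = r_uu · N̂ = -3*sin(u)/Abs(sin(u)),
  M(u, v) = r_uv · N̂ = 0,
  N(u, v) = r_vv · N̂ = -3*sin(u)^3/Abs(sin(u)).
Evaluating at (u, v) = (pi/6, 0):
  L = -3, M = 0, N = -3/4.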